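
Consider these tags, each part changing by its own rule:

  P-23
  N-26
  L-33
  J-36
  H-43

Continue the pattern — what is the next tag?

F-46

For the letter, letters move back 2 places in the alphabet: P, N, L, J, H → F.
Second component — alternating steps +3, +7, +3, +7, …: 23, 26, 33, 36, 43 → 46.
So the next tag is F-46.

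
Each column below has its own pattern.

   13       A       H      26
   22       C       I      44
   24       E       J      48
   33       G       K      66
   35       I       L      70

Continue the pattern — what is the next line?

44  K  M  88

First component goes 13, 22, 24, 33, 35 → 44 (alternating steps +9, +2, +9, +2, …).
First letter: A, C, E, G, I → K (letters move forward 2 places in the alphabet).
Second letter: H, I, J, K, L → M (letters move forward 1 place in the alphabet).
Fourth component: always 2 × the first component, so 26, 44, 48, 66, 70 → 88.
So the next line is 44  K  M  88.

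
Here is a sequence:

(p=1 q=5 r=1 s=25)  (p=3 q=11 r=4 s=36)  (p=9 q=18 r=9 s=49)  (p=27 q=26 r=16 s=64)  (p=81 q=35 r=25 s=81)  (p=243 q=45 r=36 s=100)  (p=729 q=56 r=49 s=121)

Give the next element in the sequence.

P — ×3 each step: 1, 3, 9, 27, 81, 243, 729 → 2187.
For the q, differences are 6, 7, 8, … (increasing by 1 each time): 5, 11, 18, 26, 35, 45, 56 → 68.
R goes 1, 4, 9, 16, 25, 36, 49 → 64 (perfect squares: 1², 2², 3², …).
S: 25, 36, 49, 64, 81, 100, 121 → 144 (perfect squares: 5², 6², 7², …).
Combining the parts gives (p=2187 q=68 r=64 s=144).

(p=2187 q=68 r=64 s=144)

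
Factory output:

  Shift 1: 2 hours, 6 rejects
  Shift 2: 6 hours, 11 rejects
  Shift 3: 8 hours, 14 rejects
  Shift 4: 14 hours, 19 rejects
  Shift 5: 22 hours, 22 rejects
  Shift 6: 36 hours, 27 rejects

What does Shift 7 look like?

58 hours, 30 rejects

Hours goes 2, 6, 8, 14, 22, 36 → 58 (each term is the sum of the two before it).
For the rejects, alternating steps +5, +3, +5, +3, …: 6, 11, 14, 19, 22, 27 → 30.
Combining the parts gives 58 hours, 30 rejects.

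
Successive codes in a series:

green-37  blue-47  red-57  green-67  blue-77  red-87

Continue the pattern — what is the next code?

green-97

Colour — repeats green → blue → red: green, blue, red, green, blue, red → green.
For the second component, +10 each step: 37, 47, 57, 67, 77, 87 → 97.
Combining the parts gives green-97.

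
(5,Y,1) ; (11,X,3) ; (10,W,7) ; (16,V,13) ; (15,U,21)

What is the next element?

First coordinate — alternating steps +6, −1, +6, −1, …: 5, 11, 10, 16, 15 → 21.
Letter — letters move back 1 place in the alphabet: Y, X, W, V, U → T.
Third coordinate: differences are 2, 4, 6, … (increasing by 2 each time); 1, 3, 7, 13, 21 → 31.
Putting it together: (21,T,31).

(21,T,31)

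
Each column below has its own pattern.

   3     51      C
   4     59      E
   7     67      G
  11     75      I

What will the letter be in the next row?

K

Letter: letters move forward 2 places in the alphabet; C, E, G, I → K.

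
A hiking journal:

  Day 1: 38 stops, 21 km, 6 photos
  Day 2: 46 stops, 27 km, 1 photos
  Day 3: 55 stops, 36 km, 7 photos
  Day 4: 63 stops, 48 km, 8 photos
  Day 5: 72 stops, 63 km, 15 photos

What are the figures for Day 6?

Stops: 38, 46, 55, 63, 72 → 80 (alternating steps +8, +9, +8, +9, …).
For the km, differences are 6, 9, 12, … (increasing by 3 each time): 21, 27, 36, 48, 63 → 81.
For the photos, each term is the sum of the two before it: 6, 1, 7, 8, 15 → 23.
Combining the parts gives 80 stops, 81 km, 23 photos.

80 stops, 81 km, 23 photos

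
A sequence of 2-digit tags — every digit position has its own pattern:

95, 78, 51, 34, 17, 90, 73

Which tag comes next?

56

First digit: 9, 7, 5, 3, 1, 9, 7 → 5 (−2 each step, mod 10).
Second digit — +3 each step, mod 10: 5, 8, 1, 4, 7, 0, 3 → 6.
So the next tag is 56.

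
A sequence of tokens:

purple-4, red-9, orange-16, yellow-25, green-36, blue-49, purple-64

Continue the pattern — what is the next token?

red-81

Colour — repeats purple → red → orange → yellow → green → blue: purple, red, orange, yellow, green, blue, purple → red.
Second component — perfect squares: 2², 3², 4², …: 4, 9, 16, 25, 36, 49, 64 → 81.
So the next token is red-81.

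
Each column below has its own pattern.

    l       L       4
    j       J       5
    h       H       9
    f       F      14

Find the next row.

First letter: l, j, h, f → d (letters move back 2 places in the alphabet).
Second letter — letters move back 2 places in the alphabet: L, J, H, F → D.
Third component goes 4, 5, 9, 14 → 23 (each term is the sum of the two before it).
So the next row is d  D  23.

d  D  23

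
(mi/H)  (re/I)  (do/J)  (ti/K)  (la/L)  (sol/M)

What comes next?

(fa/N)

For the note, runs backward through the solfège scale do→ti: mi, re, do, ti, la, sol → fa.
Letter goes H, I, J, K, L, M → N (letters move forward 1 place in the alphabet).
So the next term is (fa/N).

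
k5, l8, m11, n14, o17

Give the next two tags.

Letter goes k, l, m, n, o → p → q (letters move forward 1 place in the alphabet).
Second component: +3 each step, so 5, 8, 11, 14, 17 → 20 → 23.
So the next two tags are p20 and q23.

p20, q23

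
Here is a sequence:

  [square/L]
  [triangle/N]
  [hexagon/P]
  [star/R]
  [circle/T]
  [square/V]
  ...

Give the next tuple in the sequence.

Shape — repeats square → triangle → hexagon → star → circle: square, triangle, hexagon, star, circle, square → triangle.
Letter: letters move forward 2 places in the alphabet, so L, N, P, R, T, V → X.
Combining the parts gives [triangle/X].

[triangle/X]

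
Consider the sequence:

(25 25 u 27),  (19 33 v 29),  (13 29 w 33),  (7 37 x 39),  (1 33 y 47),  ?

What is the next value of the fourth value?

First value: −6 each step; 25, 19, 13, 7, 1 → -5.
For the second value, alternating steps +8, −4, +8, −4, …: 25, 33, 29, 37, 33 → 41.
Letter goes u, v, w, x, y → z (letters move forward 1 place in the alphabet).
For the fourth value, differences are 2, 4, 6, … (increasing by 2 each time): 27, 29, 33, 39, 47 → 57.

57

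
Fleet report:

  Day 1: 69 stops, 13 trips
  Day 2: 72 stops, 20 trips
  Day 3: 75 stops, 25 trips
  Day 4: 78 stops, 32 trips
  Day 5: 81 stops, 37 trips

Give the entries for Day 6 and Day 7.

Stops: +3 each step, so 69, 72, 75, 78, 81 → 84 → 87.
For the trips, alternating steps +7, +5, +7, +5, …: 13, 20, 25, 32, 37 → 44 → 49.
Putting the parts together: 84 stops, 44 trips and then 87 stops, 49 trips.

84 stops, 44 trips; 87 stops, 49 trips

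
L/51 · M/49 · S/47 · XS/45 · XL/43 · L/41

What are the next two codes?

Size: L, M, S, XS, XL, L → M → S (repeats L → M → S → XS → XL).
For the second component, −2 each step: 51, 49, 47, 45, 43, 41 → 39 → 37.
Putting the parts together: M/39 and then S/37.

M/39, S/37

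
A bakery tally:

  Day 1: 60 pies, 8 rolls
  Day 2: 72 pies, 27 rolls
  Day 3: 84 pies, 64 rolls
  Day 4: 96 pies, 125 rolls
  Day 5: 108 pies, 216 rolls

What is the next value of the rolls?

343

Rolls — perfect cubes: 2³, 3³, 4³, …: 8, 27, 64, 125, 216 → 343.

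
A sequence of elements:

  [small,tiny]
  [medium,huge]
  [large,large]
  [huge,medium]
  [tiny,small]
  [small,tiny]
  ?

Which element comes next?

[medium,huge]

First size: repeats small → medium → large → huge → tiny; small, medium, large, huge, tiny, small → medium.
Second size goes tiny, huge, large, medium, small, tiny → huge (repeats tiny → huge → large → medium → small).
Combining the parts gives [medium,huge].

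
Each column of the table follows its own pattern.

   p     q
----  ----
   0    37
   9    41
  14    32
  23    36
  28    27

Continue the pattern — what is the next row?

37  31

Column p: alternating steps +9, +5, +9, +5, …; 0, 9, 14, 23, 28 → 37.
For the column q, alternating steps +4, −9, +4, −9, …: 37, 41, 32, 36, 27 → 31.
So the next row is 37  31.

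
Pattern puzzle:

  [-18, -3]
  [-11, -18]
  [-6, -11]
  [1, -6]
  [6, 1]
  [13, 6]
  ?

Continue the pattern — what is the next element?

[18, 13]

First entry: -18, -11, -6, 1, 6, 13 → 18 (alternating steps +7, +5, +7, +5, …).
For the second entry, always the previous value of the first entry: -3, -18, -11, -6, 1, 6 → 13.
So the next element is [18, 13].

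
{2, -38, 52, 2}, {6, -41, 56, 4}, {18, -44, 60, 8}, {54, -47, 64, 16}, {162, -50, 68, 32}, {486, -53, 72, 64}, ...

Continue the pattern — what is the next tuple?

{1458, -56, 76, 128}

First part: ×3 each step; 2, 6, 18, 54, 162, 486 → 1458.
Second part goes -38, -41, -44, -47, -50, -53 → -56 (−3 each step).
Third part — +4 each step: 52, 56, 60, 64, 68, 72 → 76.
Fourth part: ×2 each step, so 2, 4, 8, 16, 32, 64 → 128.
Putting it together: {1458, -56, 76, 128}.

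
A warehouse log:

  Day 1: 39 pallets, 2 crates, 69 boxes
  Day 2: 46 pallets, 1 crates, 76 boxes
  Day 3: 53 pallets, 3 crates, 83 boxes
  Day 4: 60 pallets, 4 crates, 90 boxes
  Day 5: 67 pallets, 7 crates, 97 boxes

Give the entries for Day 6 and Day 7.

74 pallets, 11 crates, 104 boxes; 81 pallets, 18 crates, 111 boxes

Pallets: +7 each step, so 39, 46, 53, 60, 67 → 74 → 81.
Crates goes 2, 1, 3, 4, 7 → 11 → 18 (each term is the sum of the two before it).
Boxes — +7 each step: 69, 76, 83, 90, 97 → 104 → 111.
Putting the parts together: 74 pallets, 11 crates, 104 boxes and then 81 pallets, 18 crates, 111 boxes.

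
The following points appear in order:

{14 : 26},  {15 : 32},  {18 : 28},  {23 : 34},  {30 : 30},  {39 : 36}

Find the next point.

First entry goes 14, 15, 18, 23, 30, 39 → 50 (differences are 1, 3, 5, … (increasing by 2 each time)).
Second entry: 26, 32, 28, 34, 30, 36 → 32 (alternating steps +6, −4, +6, −4, …).
Combining the parts gives {50 : 32}.

{50 : 32}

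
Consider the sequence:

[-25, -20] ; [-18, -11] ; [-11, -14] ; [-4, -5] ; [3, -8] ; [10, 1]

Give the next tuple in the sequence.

First coordinate: +7 each step; -25, -18, -11, -4, 3, 10 → 17.
Second coordinate goes -20, -11, -14, -5, -8, 1 → -2 (alternating steps +9, −3, +9, −3, …).
Combining the parts gives [17, -2].

[17, -2]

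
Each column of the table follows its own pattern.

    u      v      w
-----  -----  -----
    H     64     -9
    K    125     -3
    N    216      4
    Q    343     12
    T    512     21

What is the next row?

W  729  31

Column u: H, K, N, Q, T → W (letters move forward 3 places in the alphabet).
Column v: perfect cubes: 4³, 5³, 6³, …, so 64, 125, 216, 343, 512 → 729.
For the column w, differences are 6, 7, 8, … (increasing by 1 each time): -9, -3, 4, 12, 21 → 31.
Putting it together: W  729  31.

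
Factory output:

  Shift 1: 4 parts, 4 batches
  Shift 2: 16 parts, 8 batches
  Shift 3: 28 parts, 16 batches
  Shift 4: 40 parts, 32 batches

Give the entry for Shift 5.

52 parts, 64 batches

Parts: 4, 16, 28, 40 → 52 (+12 each step).
For the batches, ×2 each step: 4, 8, 16, 32 → 64.
Combining the parts gives 52 parts, 64 batches.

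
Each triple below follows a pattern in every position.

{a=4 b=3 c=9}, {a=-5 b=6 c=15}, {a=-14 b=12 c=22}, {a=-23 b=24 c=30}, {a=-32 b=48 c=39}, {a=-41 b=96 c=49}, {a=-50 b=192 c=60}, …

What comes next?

{a=-59 b=384 c=72}

A goes 4, -5, -14, -23, -32, -41, -50 → -59 (−9 each step).
B: ×2 each step, so 3, 6, 12, 24, 48, 96, 192 → 384.
C: differences are 6, 7, 8, … (increasing by 1 each time), so 9, 15, 22, 30, 39, 49, 60 → 72.
So the next triple is {a=-59 b=384 c=72}.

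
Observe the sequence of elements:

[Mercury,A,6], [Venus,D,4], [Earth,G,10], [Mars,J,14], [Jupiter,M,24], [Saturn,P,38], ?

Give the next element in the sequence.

[Uranus,S,62]

Planet: runs through the planets Mercury→Neptune, so Mercury, Venus, Earth, Mars, Jupiter, Saturn → Uranus.
Letter: letters move forward 3 places in the alphabet, so A, D, G, J, M, P → S.
Third entry: each term is the sum of the two before it, so 6, 4, 10, 14, 24, 38 → 62.
So the next element is [Uranus,S,62].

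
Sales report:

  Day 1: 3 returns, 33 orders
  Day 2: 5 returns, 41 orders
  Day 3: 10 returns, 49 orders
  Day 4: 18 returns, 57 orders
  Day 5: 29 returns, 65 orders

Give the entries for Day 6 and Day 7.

Returns: differences are 2, 5, 8, … (increasing by 3 each time); 3, 5, 10, 18, 29 → 43 → 60.
For the orders, +8 each step: 33, 41, 49, 57, 65 → 73 → 81.
Putting the parts together: 43 returns, 73 orders and then 60 returns, 81 orders.

43 returns, 73 orders; 60 returns, 81 orders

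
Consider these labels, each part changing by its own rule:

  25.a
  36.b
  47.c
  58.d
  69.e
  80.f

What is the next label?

91.g

First component: 25, 36, 47, 58, 69, 80 → 91 (+11 each step).
Letter: a, b, c, d, e, f → g (letters move forward 1 place in the alphabet).
Combining the parts gives 91.g.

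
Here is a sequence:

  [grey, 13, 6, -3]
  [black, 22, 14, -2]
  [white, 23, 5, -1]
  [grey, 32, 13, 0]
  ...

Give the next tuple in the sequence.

Shade: repeats grey → black → white, so grey, black, white, grey → black.
Second part: alternating steps +9, +1, +9, +1, …, so 13, 22, 23, 32 → 33.
For the third part, alternating steps +8, −9, +8, −9, …: 6, 14, 5, 13 → 4.
For the fourth part, +1 each step: -3, -2, -1, 0 → 1.
Combining the parts gives [black, 33, 4, 1].

[black, 33, 4, 1]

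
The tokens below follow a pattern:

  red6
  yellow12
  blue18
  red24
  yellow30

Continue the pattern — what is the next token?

blue36

Colour goes red, yellow, blue, red, yellow → blue (repeats red → yellow → blue).
For the second component, +6 each step: 6, 12, 18, 24, 30 → 36.
Combining the parts gives blue36.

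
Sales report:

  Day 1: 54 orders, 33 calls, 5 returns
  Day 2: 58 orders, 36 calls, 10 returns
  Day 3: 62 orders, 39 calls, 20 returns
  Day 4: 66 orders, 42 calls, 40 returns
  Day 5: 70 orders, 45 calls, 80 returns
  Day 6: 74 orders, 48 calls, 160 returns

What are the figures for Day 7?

78 orders, 51 calls, 320 returns

Orders goes 54, 58, 62, 66, 70, 74 → 78 (+4 each step).
Calls: +3 each step; 33, 36, 39, 42, 45, 48 → 51.
Returns: ×2 each step; 5, 10, 20, 40, 80, 160 → 320.
Putting it together: 78 orders, 51 calls, 320 returns.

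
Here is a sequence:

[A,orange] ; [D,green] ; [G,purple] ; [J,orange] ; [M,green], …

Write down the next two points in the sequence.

Letter — letters move forward 3 places in the alphabet: A, D, G, J, M → P → S.
Colour: orange, green, purple, orange, green → purple → orange (repeats orange → green → purple).
So the next two points are [P,purple] and [S,orange].

[P,purple], [S,orange]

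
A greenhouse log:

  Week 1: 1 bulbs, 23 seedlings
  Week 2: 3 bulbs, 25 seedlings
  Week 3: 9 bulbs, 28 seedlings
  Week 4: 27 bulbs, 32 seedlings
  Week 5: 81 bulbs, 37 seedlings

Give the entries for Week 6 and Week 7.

243 bulbs, 43 seedlings; 729 bulbs, 50 seedlings

Bulbs: 1, 3, 9, 27, 81 → 243 → 729 (×3 each step).
Seedlings: differences are 2, 3, 4, … (increasing by 1 each time); 23, 25, 28, 32, 37 → 43 → 50.
So the next two records are 243 bulbs, 43 seedlings and 729 bulbs, 50 seedlings.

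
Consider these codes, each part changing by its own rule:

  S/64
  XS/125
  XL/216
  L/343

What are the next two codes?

For the size, runs backward through clothing sizes XS→XL: S, XS, XL, L → M → S.
Second component: perfect cubes: 4³, 5³, 6³, …, so 64, 125, 216, 343 → 512 → 729.
Putting the parts together: M/512 and then S/729.

M/512, S/729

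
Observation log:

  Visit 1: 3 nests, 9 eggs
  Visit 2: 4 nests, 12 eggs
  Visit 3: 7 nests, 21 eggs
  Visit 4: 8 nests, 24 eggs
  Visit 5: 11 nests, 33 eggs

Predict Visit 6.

12 nests, 36 eggs

For the nests, alternating steps +1, +3, +1, +3, …: 3, 4, 7, 8, 11 → 12.
Eggs: always 3 × the nests; 9, 12, 21, 24, 33 → 36.
Putting it together: 12 nests, 36 eggs.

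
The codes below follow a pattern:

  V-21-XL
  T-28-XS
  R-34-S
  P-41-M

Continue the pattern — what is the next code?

Letter — letters move back 2 places in the alphabet: V, T, R, P → N.
For the second component, alternating steps +7, +6, +7, +6, …: 21, 28, 34, 41 → 47.
Size — runs through clothing sizes XS→XL: XL, XS, S, M → L.
Putting it together: N-47-L.

N-47-L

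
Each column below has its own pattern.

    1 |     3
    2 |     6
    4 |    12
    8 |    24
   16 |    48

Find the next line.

First component: ×2 each step; 1, 2, 4, 8, 16 → 32.
For the second component, ×2 each step: 3, 6, 12, 24, 48 → 96.
Putting it together: 32  96.

32  96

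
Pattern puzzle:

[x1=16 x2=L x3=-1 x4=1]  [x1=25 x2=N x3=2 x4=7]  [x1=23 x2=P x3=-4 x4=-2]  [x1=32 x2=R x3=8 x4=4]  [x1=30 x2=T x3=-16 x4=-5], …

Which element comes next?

[x1=39 x2=V x3=32 x4=1]

X1: alternating steps +9, −2, +9, −2, …, so 16, 25, 23, 32, 30 → 39.
X2 — letters move forward 2 places in the alphabet: L, N, P, R, T → V.
For the x3, ×(-2) each step: -1, 2, -4, 8, -16 → 32.
X4: alternating steps +6, −9, +6, −9, …, so 1, 7, -2, 4, -5 → 1.
Putting it together: [x1=39 x2=V x3=32 x4=1].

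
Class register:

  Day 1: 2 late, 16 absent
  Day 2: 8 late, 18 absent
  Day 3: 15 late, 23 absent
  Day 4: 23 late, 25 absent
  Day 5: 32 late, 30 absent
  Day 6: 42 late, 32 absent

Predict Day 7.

53 late, 37 absent

Late goes 2, 8, 15, 23, 32, 42 → 53 (differences are 6, 7, 8, … (increasing by 1 each time)).
Absent: alternating steps +2, +5, +2, +5, …; 16, 18, 23, 25, 30, 32 → 37.
Combining the parts gives 53 late, 37 absent.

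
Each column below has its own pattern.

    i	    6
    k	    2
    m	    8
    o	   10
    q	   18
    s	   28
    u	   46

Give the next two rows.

For the letter, letters move forward 2 places in the alphabet: i, k, m, o, q, s, u → w → y.
Second component goes 6, 2, 8, 10, 18, 28, 46 → 74 → 120 (each term is the sum of the two before it).
Putting the parts together: w  74 and then y  120.

w  74; y  120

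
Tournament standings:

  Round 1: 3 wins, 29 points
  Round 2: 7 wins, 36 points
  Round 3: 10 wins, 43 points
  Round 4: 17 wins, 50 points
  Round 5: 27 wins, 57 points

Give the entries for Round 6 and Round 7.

44 wins, 64 points; 71 wins, 71 points

Wins goes 3, 7, 10, 17, 27 → 44 → 71 (each term is the sum of the two before it).
Points: 29, 36, 43, 50, 57 → 64 → 71 (+7 each step).
Putting the parts together: 44 wins, 64 points and then 71 wins, 71 points.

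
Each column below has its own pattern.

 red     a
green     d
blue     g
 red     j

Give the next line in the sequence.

green  m

Colour: repeats red → green → blue, so red, green, blue, red → green.
Letter: letters move forward 3 places in the alphabet; a, d, g, j → m.
Putting it together: green  m.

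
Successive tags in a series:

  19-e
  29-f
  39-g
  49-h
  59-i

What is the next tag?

69-j

First component goes 19, 29, 39, 49, 59 → 69 (+10 each step).
Letter goes e, f, g, h, i → j (letters move forward 1 place in the alphabet).
Combining the parts gives 69-j.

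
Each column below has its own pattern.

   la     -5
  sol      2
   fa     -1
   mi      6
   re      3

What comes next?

Note: runs backward through the solfège scale do→ti, so la, sol, fa, mi, re → do.
Second component: alternating steps +7, −3, +7, −3, …; -5, 2, -1, 6, 3 → 10.
Combining the parts gives do  10.

do  10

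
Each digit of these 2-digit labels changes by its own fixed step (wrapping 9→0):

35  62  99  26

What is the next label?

53

For the first digit, +3 each step, mod 10: 3, 6, 9, 2 → 5.
For the second digit, −3 each step, mod 10: 5, 2, 9, 6 → 3.
Putting it together: 53.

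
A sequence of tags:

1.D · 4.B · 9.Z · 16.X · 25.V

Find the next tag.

36.T

First component — perfect squares: 1², 2², 3², …: 1, 4, 9, 16, 25 → 36.
Letter goes D, B, Z, X, V → T (letters move back 2 places in the alphabet, wrapping A→Z).
Combining the parts gives 36.T.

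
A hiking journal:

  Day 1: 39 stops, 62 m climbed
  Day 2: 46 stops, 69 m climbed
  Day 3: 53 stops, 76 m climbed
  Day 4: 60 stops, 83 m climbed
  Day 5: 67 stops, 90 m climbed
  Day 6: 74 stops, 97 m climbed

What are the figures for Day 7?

Stops: +7 each step, so 39, 46, 53, 60, 67, 74 → 81.
M climbed: +7 each step; 62, 69, 76, 83, 90, 97 → 104.
So the next record is 81 stops, 104 m climbed.

81 stops, 104 m climbed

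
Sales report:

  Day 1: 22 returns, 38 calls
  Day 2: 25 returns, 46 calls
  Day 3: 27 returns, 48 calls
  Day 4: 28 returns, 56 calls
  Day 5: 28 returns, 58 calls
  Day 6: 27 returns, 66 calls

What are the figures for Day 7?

Returns: differences are 3, 2, 1, … (decreasing by 1 each time); 22, 25, 27, 28, 28, 27 → 25.
Calls: alternating steps +8, +2, +8, +2, …, so 38, 46, 48, 56, 58, 66 → 68.
Combining the parts gives 25 returns, 68 calls.

25 returns, 68 calls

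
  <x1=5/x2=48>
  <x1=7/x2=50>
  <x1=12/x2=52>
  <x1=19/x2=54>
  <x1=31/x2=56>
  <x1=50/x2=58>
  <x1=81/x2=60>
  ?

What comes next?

<x1=131/x2=62>

X1 goes 5, 7, 12, 19, 31, 50, 81 → 131 (each term is the sum of the two before it).
For the x2, +2 each step: 48, 50, 52, 54, 56, 58, 60 → 62.
Combining the parts gives <x1=131/x2=62>.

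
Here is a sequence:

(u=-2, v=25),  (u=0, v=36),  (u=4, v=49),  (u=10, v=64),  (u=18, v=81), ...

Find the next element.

U: differences are 2, 4, 6, … (increasing by 2 each time), so -2, 0, 4, 10, 18 → 28.
For the v, perfect squares: 5², 6², 7², …: 25, 36, 49, 64, 81 → 100.
Putting it together: (u=28, v=100).

(u=28, v=100)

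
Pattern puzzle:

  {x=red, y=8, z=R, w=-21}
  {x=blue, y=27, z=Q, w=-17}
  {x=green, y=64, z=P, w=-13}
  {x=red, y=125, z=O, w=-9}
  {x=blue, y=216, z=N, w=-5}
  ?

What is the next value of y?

343

X goes red, blue, green, red, blue → green (repeats red → blue → green).
Y goes 8, 27, 64, 125, 216 → 343 (perfect cubes: 2³, 3³, 4³, …).
Z — letters move back 1 place in the alphabet: R, Q, P, O, N → M.
W: +4 each step, so -21, -17, -13, -9, -5 → -1.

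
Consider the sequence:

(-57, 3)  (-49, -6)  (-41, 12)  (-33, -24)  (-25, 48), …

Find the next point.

First part goes -57, -49, -41, -33, -25 → -17 (+8 each step).
Second part: ×(-2) each step; 3, -6, 12, -24, 48 → -96.
Putting it together: (-17, -96).

(-17, -96)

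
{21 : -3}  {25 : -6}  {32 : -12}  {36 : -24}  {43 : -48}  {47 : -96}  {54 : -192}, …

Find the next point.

{58 : -384}

First coordinate goes 21, 25, 32, 36, 43, 47, 54 → 58 (alternating steps +4, +7, +4, +7, …).
Second coordinate: -3, -6, -12, -24, -48, -96, -192 → -384 (×2 each step).
Combining the parts gives {58 : -384}.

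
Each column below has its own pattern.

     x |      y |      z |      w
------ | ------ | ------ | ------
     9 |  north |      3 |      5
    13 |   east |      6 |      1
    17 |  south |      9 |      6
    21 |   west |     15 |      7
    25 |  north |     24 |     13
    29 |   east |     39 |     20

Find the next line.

33  south  63  33

Column x: 9, 13, 17, 21, 25, 29 → 33 (+4 each step).
Column y: north, east, south, west, north, east → south (repeats north → east → south → west).
Column z — each term is the sum of the two before it: 3, 6, 9, 15, 24, 39 → 63.
Column w: each term is the sum of the two before it; 5, 1, 6, 7, 13, 20 → 33.
Combining the parts gives 33  south  63  33.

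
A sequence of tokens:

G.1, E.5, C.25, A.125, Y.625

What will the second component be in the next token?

3125

Letter: letters move back 2 places in the alphabet, wrapping A→Z; G, E, C, A, Y → W.
For the second component, ×5 each step: 1, 5, 25, 125, 625 → 3125.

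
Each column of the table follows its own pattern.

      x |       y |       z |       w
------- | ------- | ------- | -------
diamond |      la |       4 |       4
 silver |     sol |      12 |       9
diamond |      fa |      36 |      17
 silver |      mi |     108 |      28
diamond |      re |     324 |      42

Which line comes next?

Column x: alternates diamond ↔ silver, so diamond, silver, diamond, silver, diamond → silver.
For the column y, runs backward through the solfège scale do→ti: la, sol, fa, mi, re → do.
Column z — ×3 each step: 4, 12, 36, 108, 324 → 972.
Column w goes 4, 9, 17, 28, 42 → 59 (differences are 5, 8, 11, … (increasing by 3 each time)).
Combining the parts gives silver  do  972  59.

silver  do  972  59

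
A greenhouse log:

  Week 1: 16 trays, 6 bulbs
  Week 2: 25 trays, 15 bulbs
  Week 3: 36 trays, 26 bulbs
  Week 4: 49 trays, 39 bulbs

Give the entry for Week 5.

64 trays, 54 bulbs

Trays — perfect squares: 4², 5², 6², …: 16, 25, 36, 49 → 64.
Bulbs — always 10 less than the trays: 6, 15, 26, 39 → 54.
Putting it together: 64 trays, 54 bulbs.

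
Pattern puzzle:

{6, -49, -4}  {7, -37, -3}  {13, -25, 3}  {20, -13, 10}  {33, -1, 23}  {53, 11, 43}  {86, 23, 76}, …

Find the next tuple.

{139, 35, 129}

First component: each term is the sum of the two before it; 6, 7, 13, 20, 33, 53, 86 → 139.
Second component — +12 each step: -49, -37, -25, -13, -1, 11, 23 → 35.
For the third component, always 10 less than the first component: -4, -3, 3, 10, 23, 43, 76 → 129.
Combining the parts gives {139, 35, 129}.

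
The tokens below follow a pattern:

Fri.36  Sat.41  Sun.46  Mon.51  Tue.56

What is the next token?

Day: runs through the weekdays Mon→Sun; Fri, Sat, Sun, Mon, Tue → Wed.
Second component goes 36, 41, 46, 51, 56 → 61 (+5 each step).
Putting it together: Wed.61.

Wed.61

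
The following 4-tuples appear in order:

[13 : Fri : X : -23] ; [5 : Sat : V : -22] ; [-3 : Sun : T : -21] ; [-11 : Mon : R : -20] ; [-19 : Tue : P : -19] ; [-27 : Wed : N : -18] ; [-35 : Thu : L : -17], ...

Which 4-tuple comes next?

[-43 : Fri : J : -16]

First component goes 13, 5, -3, -11, -19, -27, -35 → -43 (−8 each step).
Day: runs through the weekdays Mon→Sun; Fri, Sat, Sun, Mon, Tue, Wed, Thu → Fri.
For the letter, letters move back 2 places in the alphabet: X, V, T, R, P, N, L → J.
Fourth component: +1 each step; -23, -22, -21, -20, -19, -18, -17 → -16.
So the next 4-tuple is [-43 : Fri : J : -16].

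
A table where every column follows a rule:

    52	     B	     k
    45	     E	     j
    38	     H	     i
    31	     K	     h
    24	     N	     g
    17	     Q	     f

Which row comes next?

First component: 52, 45, 38, 31, 24, 17 → 10 (−7 each step).
First letter: letters move forward 3 places in the alphabet, so B, E, H, K, N, Q → T.
Second letter goes k, j, i, h, g, f → e (letters move back 1 place in the alphabet).
Combining the parts gives 10  T  e.

10  T  e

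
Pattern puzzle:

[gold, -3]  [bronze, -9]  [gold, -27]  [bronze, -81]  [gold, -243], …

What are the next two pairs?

Rank: alternates gold ↔ bronze; gold, bronze, gold, bronze, gold → bronze → gold.
Second entry: -3, -9, -27, -81, -243 → -729 → -2187 (×3 each step).
Putting the parts together: [bronze, -729] and then [gold, -2187].

[bronze, -729], [gold, -2187]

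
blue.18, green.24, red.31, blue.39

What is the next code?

green.48

Colour — repeats blue → green → red: blue, green, red, blue → green.
Second component: differences are 6, 7, 8, … (increasing by 1 each time), so 18, 24, 31, 39 → 48.
Combining the parts gives green.48.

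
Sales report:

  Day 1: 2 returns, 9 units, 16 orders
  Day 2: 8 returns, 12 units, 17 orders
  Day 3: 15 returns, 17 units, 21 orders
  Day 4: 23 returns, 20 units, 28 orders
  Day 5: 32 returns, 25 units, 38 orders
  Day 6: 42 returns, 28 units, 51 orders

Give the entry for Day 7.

53 returns, 33 units, 67 orders

Returns: 2, 8, 15, 23, 32, 42 → 53 (differences are 6, 7, 8, … (increasing by 1 each time)).
For the units, alternating steps +3, +5, +3, +5, …: 9, 12, 17, 20, 25, 28 → 33.
Orders goes 16, 17, 21, 28, 38, 51 → 67 (differences are 1, 4, 7, … (increasing by 3 each time)).
Putting it together: 53 returns, 33 units, 67 orders.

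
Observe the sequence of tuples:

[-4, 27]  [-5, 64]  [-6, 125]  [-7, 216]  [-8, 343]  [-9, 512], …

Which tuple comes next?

[-10, 729]

For the first component, −1 each step: -4, -5, -6, -7, -8, -9 → -10.
For the second component, perfect cubes: 3³, 4³, 5³, …: 27, 64, 125, 216, 343, 512 → 729.
Combining the parts gives [-10, 729].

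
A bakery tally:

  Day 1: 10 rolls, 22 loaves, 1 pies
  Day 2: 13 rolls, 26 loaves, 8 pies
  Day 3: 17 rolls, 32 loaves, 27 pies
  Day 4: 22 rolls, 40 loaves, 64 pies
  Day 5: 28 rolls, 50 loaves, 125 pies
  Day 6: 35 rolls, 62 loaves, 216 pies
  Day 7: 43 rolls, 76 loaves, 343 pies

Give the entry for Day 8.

For the rolls, differences are 3, 4, 5, … (increasing by 1 each time): 10, 13, 17, 22, 28, 35, 43 → 52.
Loaves: differences are 4, 6, 8, … (increasing by 2 each time); 22, 26, 32, 40, 50, 62, 76 → 92.
Pies: 1, 8, 27, 64, 125, 216, 343 → 512 (perfect cubes: 1³, 2³, 3³, …).
Putting it together: 52 rolls, 92 loaves, 512 pies.

52 rolls, 92 loaves, 512 pies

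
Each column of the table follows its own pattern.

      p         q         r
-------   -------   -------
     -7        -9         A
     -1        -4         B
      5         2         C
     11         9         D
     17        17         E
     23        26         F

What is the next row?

Column p: +6 each step, so -7, -1, 5, 11, 17, 23 → 29.
Column q: differences are 5, 6, 7, … (increasing by 1 each time), so -9, -4, 2, 9, 17, 26 → 36.
Column r — letters move forward 1 place in the alphabet: A, B, C, D, E, F → G.
Combining the parts gives 29  36  G.

29  36  G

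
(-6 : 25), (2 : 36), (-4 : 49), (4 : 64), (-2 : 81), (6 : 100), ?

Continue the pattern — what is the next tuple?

For the first part, alternating steps +8, −6, +8, −6, …: -6, 2, -4, 4, -2, 6 → 0.
Second part — perfect squares: 5², 6², 7², …: 25, 36, 49, 64, 81, 100 → 121.
Putting it together: (0 : 121).

(0 : 121)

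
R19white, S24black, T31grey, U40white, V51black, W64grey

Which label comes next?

Letter: letters move forward 1 place in the alphabet, so R, S, T, U, V, W → X.
For the second component, differences are 5, 7, 9, … (increasing by 2 each time): 19, 24, 31, 40, 51, 64 → 79.
Shade: repeats white → black → grey; white, black, grey, white, black, grey → white.
So the next label is X79white.

X79white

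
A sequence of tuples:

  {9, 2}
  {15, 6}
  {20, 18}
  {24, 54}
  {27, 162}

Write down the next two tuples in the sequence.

{29, 486}, {30, 1458}

First entry goes 9, 15, 20, 24, 27 → 29 → 30 (differences are 6, 5, 4, … (decreasing by 1 each time)).
Second entry: ×3 each step; 2, 6, 18, 54, 162 → 486 → 1458.
So the next two tuples are {29, 486} and {30, 1458}.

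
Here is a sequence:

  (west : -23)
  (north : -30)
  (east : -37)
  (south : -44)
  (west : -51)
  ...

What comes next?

(north : -58)

Direction goes west, north, east, south, west → north (repeats west → north → east → south).
Second coordinate: −7 each step, so -23, -30, -37, -44, -51 → -58.
So the next term is (north : -58).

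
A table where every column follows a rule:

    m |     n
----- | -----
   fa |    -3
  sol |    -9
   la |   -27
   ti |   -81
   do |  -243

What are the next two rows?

re  -729; mi  -2187

Column m — runs through the solfège scale do→ti: fa, sol, la, ti, do → re → mi.
Column n: ×3 each step; -3, -9, -27, -81, -243 → -729 → -2187.
Putting the parts together: re  -729 and then mi  -2187.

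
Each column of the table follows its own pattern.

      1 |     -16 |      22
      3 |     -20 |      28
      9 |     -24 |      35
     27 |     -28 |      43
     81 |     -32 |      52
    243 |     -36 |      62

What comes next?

First component: 1, 3, 9, 27, 81, 243 → 729 (×3 each step).
Second component — −4 each step: -16, -20, -24, -28, -32, -36 → -40.
Third component — differences are 6, 7, 8, … (increasing by 1 each time): 22, 28, 35, 43, 52, 62 → 73.
Combining the parts gives 729  -40  73.

729  -40  73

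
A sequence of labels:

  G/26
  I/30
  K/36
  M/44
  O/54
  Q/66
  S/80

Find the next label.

U/96

Letter: G, I, K, M, O, Q, S → U (letters move forward 2 places in the alphabet).
Second component: differences are 4, 6, 8, … (increasing by 2 each time); 26, 30, 36, 44, 54, 66, 80 → 96.
Putting it together: U/96.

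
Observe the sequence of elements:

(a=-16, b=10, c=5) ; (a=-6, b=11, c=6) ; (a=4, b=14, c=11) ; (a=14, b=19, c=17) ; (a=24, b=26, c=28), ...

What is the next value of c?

45

C: each term is the sum of the two before it, so 5, 6, 11, 17, 28 → 45.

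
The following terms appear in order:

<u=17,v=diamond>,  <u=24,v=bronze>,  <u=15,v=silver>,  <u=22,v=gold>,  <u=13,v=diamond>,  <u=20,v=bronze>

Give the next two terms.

<u=11,v=silver>, <u=18,v=gold>

For the u, alternating steps +7, −9, +7, −9, …: 17, 24, 15, 22, 13, 20 → 11 → 18.
For the v, repeats diamond → bronze → silver → gold: diamond, bronze, silver, gold, diamond, bronze → silver → gold.
So the next two terms are <u=11,v=silver> and <u=18,v=gold>.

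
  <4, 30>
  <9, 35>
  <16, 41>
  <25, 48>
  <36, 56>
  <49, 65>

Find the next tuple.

<64, 75>

First slot: perfect squares: 2², 3², 4², …; 4, 9, 16, 25, 36, 49 → 64.
Second slot — differences are 5, 6, 7, … (increasing by 1 each time): 30, 35, 41, 48, 56, 65 → 75.
Putting it together: <64, 75>.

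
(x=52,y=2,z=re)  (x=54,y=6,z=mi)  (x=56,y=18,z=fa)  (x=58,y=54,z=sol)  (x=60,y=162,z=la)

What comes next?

X goes 52, 54, 56, 58, 60 → 62 (+2 each step).
Y — ×3 each step: 2, 6, 18, 54, 162 → 486.
Z: re, mi, fa, sol, la → ti (runs through the solfège scale do→ti).
Combining the parts gives (x=62,y=486,z=ti).

(x=62,y=486,z=ti)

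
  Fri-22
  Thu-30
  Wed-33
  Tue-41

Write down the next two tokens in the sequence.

Day goes Fri, Thu, Wed, Tue → Mon → Sun (runs backward through the weekdays Mon→Sun).
For the second component, alternating steps +8, +3, +8, +3, …: 22, 30, 33, 41 → 44 → 52.
Putting the parts together: Mon-44 and then Sun-52.

Mon-44, Sun-52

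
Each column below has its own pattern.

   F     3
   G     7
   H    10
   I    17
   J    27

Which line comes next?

Letter: F, G, H, I, J → K (letters move forward 1 place in the alphabet).
Second component: 3, 7, 10, 17, 27 → 44 (each term is the sum of the two before it).
So the next line is K  44.

K  44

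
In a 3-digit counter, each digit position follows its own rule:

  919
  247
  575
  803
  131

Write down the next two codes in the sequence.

469 then 797

First digit: +3 each step, mod 10, so 9, 2, 5, 8, 1 → 4 → 7.
Second digit: 1, 4, 7, 0, 3 → 6 → 9 (+3 each step, mod 10).
Third digit: 9, 7, 5, 3, 1 → 9 → 7 (−2 each step, mod 10).
Putting the parts together: 469 and then 797.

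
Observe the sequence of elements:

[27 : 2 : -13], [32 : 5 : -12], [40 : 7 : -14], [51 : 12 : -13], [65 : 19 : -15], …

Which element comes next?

First slot: differences are 5, 8, 11, … (increasing by 3 each time), so 27, 32, 40, 51, 65 → 82.
Second slot — each term is the sum of the two before it: 2, 5, 7, 12, 19 → 31.
Third slot: alternating steps +1, −2, +1, −2, …, so -13, -12, -14, -13, -15 → -14.
So the next element is [82 : 31 : -14].

[82 : 31 : -14]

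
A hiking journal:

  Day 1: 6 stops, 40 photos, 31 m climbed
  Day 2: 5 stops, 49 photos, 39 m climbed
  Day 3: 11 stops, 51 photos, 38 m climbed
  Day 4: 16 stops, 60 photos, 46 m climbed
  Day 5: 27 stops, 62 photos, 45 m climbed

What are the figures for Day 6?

43 stops, 71 photos, 53 m climbed

Stops goes 6, 5, 11, 16, 27 → 43 (each term is the sum of the two before it).
Photos: 40, 49, 51, 60, 62 → 71 (alternating steps +9, +2, +9, +2, …).
M climbed: 31, 39, 38, 46, 45 → 53 (alternating steps +8, −1, +8, −1, …).
Putting it together: 43 stops, 71 photos, 53 m climbed.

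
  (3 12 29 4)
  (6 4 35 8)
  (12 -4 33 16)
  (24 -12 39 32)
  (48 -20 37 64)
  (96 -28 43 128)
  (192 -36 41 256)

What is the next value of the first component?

384

First component — ×2 each step: 3, 6, 12, 24, 48, 96, 192 → 384.
For the second component, −8 each step: 12, 4, -4, -12, -20, -28, -36 → -44.
Third component: alternating steps +6, −2, +6, −2, …; 29, 35, 33, 39, 37, 43, 41 → 47.
Fourth component: ×2 each step; 4, 8, 16, 32, 64, 128, 256 → 512.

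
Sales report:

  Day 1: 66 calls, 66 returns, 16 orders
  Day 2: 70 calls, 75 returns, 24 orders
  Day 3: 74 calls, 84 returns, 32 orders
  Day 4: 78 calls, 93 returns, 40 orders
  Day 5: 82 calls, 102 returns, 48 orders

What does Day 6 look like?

86 calls, 111 returns, 56 orders

For the calls, +4 each step: 66, 70, 74, 78, 82 → 86.
Returns: 66, 75, 84, 93, 102 → 111 (+9 each step).
Orders — +8 each step: 16, 24, 32, 40, 48 → 56.
Putting it together: 86 calls, 111 returns, 56 orders.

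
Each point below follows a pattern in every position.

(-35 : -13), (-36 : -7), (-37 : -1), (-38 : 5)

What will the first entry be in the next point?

-39

For the first entry, −1 each step: -35, -36, -37, -38 → -39.
Second entry goes -13, -7, -1, 5 → 11 (+6 each step).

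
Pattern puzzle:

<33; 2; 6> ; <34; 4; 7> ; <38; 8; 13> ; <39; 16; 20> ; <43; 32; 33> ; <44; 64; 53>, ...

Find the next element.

For the first component, alternating steps +1, +4, +1, +4, …: 33, 34, 38, 39, 43, 44 → 48.
Second component — ×2 each step: 2, 4, 8, 16, 32, 64 → 128.
Third component — each term is the sum of the two before it: 6, 7, 13, 20, 33, 53 → 86.
So the next element is <48; 128; 86>.

<48; 128; 86>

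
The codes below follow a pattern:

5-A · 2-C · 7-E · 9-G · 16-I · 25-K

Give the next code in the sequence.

41-M

First component goes 5, 2, 7, 9, 16, 25 → 41 (each term is the sum of the two before it).
Letter: letters move forward 2 places in the alphabet, so A, C, E, G, I, K → M.
So the next code is 41-M.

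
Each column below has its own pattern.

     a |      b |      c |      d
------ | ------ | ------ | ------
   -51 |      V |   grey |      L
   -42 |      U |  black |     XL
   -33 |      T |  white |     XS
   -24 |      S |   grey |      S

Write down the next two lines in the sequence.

Column a goes -51, -42, -33, -24 → -15 → -6 (+9 each step).
Column b — letters move back 1 place in the alphabet: V, U, T, S → R → Q.
Column c — repeats grey → black → white: grey, black, white, grey → black → white.
For the column d, runs through clothing sizes XS→XL: L, XL, XS, S → M → L.
So the next two lines are -15  R  black  M and -6  Q  white  L.

-15  R  black  M; -6  Q  white  L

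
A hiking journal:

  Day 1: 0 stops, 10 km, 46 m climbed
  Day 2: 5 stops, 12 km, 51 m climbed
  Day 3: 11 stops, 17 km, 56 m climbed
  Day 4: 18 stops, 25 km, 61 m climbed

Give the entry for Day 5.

Stops: differences are 5, 6, 7, … (increasing by 1 each time), so 0, 5, 11, 18 → 26.
Km goes 10, 12, 17, 25 → 36 (differences are 2, 5, 8, … (increasing by 3 each time)).
M climbed: 46, 51, 56, 61 → 66 (+5 each step).
So the next record is 26 stops, 36 km, 66 m climbed.

26 stops, 36 km, 66 m climbed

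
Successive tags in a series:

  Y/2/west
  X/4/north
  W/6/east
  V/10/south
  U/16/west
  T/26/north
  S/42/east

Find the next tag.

R/68/south

Letter: letters move back 1 place in the alphabet, so Y, X, W, V, U, T, S → R.
Second component: each term is the sum of the two before it; 2, 4, 6, 10, 16, 26, 42 → 68.
Direction goes west, north, east, south, west, north, east → south (repeats west → north → east → south).
So the next tag is R/68/south.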